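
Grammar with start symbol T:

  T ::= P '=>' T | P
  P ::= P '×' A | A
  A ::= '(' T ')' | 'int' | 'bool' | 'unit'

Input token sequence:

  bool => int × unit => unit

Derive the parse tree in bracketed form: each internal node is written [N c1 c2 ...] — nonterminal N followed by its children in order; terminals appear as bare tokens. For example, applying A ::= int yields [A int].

T
P => T
A => T
bool => T
bool => P => T
bool => P × A => T
bool => A × A => T
bool => int × A => T
bool => int × unit => T
bool => int × unit => P
bool => int × unit => A
bool => int × unit => unit

[T [P [A bool]] => [T [P [P [A int]] × [A unit]] => [T [P [A unit]]]]]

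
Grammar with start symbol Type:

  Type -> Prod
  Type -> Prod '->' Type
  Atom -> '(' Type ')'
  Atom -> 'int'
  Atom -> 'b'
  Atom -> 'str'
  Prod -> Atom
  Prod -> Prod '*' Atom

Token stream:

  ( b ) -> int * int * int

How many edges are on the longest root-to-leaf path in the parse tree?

[Type [Prod [Atom ( [Type [Prod [Atom b]]] )]] -> [Type [Prod [Prod [Prod [Atom int]] * [Atom int]] * [Atom int]]]]

6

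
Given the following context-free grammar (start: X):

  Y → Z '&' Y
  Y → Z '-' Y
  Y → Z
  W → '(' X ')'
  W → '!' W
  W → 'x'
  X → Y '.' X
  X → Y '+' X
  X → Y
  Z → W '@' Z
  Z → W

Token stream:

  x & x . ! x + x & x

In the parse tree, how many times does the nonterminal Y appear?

5

[X [Y [Z [W x]] & [Y [Z [W x]]]] . [X [Y [Z [W ! [W x]]]] + [X [Y [Z [W x]] & [Y [Z [W x]]]]]]]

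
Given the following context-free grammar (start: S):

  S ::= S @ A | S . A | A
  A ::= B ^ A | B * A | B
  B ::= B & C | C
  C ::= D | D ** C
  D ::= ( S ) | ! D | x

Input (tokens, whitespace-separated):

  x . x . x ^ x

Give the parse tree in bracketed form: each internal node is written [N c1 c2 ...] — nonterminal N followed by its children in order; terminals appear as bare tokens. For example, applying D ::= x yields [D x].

S
S . A
S . A . A
A . A . A
B . A . A
C . A . A
D . A . A
x . A . A
x . B . A
x . C . A
x . D . A
x . x . A
x . x . B ^ A
x . x . C ^ A
x . x . D ^ A
x . x . x ^ A
x . x . x ^ B
x . x . x ^ C
x . x . x ^ D
x . x . x ^ x

[S [S [S [A [B [C [D x]]]]] . [A [B [C [D x]]]]] . [A [B [C [D x]]] ^ [A [B [C [D x]]]]]]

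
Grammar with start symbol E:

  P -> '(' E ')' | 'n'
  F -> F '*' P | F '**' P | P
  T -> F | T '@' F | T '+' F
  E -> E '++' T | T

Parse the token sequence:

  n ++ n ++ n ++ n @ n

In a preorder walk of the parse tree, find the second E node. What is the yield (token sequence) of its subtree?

[E [E [E [E [T [F [P n]]]] ++ [T [F [P n]]]] ++ [T [F [P n]]]] ++ [T [T [F [P n]]] @ [F [P n]]]]

n ++ n ++ n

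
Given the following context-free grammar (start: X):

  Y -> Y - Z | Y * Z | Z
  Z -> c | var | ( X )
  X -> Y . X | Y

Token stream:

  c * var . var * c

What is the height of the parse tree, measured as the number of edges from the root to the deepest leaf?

5

[X [Y [Y [Z c]] * [Z var]] . [X [Y [Y [Z var]] * [Z c]]]]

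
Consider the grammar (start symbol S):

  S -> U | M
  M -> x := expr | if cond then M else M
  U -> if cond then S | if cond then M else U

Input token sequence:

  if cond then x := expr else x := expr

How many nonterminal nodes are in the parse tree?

[S [M if cond then [M x := expr] else [M x := expr]]]

4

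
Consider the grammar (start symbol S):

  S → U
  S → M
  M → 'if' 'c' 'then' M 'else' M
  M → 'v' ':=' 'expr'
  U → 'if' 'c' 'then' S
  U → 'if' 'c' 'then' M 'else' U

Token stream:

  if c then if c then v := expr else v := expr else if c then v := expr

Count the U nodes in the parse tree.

[S [U if c then [M if c then [M v := expr] else [M v := expr]] else [U if c then [S [M v := expr]]]]]

2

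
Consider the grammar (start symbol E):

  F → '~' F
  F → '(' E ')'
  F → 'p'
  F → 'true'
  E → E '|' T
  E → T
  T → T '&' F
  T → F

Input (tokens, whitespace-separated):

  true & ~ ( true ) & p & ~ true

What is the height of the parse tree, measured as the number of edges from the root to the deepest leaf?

9

[E [T [T [T [T [F true]] & [F ~ [F ( [E [T [F true]]] )]]] & [F p]] & [F ~ [F true]]]]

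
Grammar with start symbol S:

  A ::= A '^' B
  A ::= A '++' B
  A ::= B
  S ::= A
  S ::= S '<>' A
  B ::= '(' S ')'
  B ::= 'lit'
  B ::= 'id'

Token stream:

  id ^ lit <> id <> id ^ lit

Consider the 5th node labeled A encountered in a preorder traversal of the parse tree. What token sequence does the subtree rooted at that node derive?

[S [S [S [A [A [B id]] ^ [B lit]]] <> [A [B id]]] <> [A [A [B id]] ^ [B lit]]]

id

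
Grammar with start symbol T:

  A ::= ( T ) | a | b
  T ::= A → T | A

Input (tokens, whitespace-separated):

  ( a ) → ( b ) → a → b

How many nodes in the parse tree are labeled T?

[T [A ( [T [A a]] )] → [T [A ( [T [A b]] )] → [T [A a] → [T [A b]]]]]

6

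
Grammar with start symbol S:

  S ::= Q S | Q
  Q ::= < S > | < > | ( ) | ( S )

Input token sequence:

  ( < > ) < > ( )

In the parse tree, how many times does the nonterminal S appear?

4

[S [Q ( [S [Q < >]] )] [S [Q < >] [S [Q ( )]]]]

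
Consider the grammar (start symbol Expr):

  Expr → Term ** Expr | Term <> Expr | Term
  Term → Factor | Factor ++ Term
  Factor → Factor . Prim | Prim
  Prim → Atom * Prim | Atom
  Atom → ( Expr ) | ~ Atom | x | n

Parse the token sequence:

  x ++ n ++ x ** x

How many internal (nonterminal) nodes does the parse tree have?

[Expr [Term [Factor [Prim [Atom x]]] ++ [Term [Factor [Prim [Atom n]]] ++ [Term [Factor [Prim [Atom x]]]]]] ** [Expr [Term [Factor [Prim [Atom x]]]]]]

18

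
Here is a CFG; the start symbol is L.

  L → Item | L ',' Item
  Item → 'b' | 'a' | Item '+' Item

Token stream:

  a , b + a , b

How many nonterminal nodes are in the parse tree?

8

[L [L [L [Item a]] , [Item [Item b] + [Item a]]] , [Item b]]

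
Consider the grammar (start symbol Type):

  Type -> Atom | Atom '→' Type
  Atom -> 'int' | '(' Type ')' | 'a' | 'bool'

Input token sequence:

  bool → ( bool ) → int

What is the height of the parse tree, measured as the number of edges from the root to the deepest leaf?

[Type [Atom bool] → [Type [Atom ( [Type [Atom bool]] )] → [Type [Atom int]]]]

5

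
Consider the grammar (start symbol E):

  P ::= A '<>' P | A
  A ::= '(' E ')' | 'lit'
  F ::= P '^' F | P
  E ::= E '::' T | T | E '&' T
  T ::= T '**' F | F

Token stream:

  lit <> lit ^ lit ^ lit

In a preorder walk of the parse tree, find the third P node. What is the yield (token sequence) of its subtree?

lit

[E [T [F [P [A lit] <> [P [A lit]]] ^ [F [P [A lit]] ^ [F [P [A lit]]]]]]]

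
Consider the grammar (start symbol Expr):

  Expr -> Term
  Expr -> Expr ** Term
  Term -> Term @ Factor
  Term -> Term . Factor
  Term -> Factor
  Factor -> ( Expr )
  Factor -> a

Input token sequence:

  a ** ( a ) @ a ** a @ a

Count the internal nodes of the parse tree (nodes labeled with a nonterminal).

16

[Expr [Expr [Expr [Term [Factor a]]] ** [Term [Term [Factor ( [Expr [Term [Factor a]]] )]] @ [Factor a]]] ** [Term [Term [Factor a]] @ [Factor a]]]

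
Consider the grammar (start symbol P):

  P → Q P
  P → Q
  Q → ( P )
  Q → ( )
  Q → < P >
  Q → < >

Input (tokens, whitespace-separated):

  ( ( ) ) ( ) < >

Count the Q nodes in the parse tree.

4

[P [Q ( [P [Q ( )]] )] [P [Q ( )] [P [Q < >]]]]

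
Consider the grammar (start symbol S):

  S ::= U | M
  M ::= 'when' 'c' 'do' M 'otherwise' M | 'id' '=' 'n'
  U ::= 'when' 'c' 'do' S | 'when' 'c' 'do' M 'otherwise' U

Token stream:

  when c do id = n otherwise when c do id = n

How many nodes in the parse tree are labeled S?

[S [U when c do [M id = n] otherwise [U when c do [S [M id = n]]]]]

2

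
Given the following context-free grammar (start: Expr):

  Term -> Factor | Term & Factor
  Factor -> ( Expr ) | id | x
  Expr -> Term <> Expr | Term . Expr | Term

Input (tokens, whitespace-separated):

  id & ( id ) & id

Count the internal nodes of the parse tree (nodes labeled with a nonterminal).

[Expr [Term [Term [Term [Factor id]] & [Factor ( [Expr [Term [Factor id]]] )]] & [Factor id]]]

10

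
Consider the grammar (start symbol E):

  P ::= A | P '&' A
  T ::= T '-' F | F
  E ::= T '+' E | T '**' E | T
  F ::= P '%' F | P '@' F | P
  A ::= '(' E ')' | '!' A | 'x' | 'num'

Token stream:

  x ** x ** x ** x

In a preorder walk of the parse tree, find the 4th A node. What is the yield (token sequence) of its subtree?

x

[E [T [F [P [A x]]]] ** [E [T [F [P [A x]]]] ** [E [T [F [P [A x]]]] ** [E [T [F [P [A x]]]]]]]]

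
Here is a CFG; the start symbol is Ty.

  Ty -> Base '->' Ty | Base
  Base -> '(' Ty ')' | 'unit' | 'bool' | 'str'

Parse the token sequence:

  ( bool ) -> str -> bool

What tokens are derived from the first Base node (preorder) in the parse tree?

[Ty [Base ( [Ty [Base bool]] )] -> [Ty [Base str] -> [Ty [Base bool]]]]

( bool )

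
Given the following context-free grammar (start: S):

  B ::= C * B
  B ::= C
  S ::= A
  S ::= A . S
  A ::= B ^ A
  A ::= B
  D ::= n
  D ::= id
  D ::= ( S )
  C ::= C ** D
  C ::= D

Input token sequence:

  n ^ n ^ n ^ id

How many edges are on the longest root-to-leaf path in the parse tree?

8

[S [A [B [C [D n]]] ^ [A [B [C [D n]]] ^ [A [B [C [D n]]] ^ [A [B [C [D id]]]]]]]]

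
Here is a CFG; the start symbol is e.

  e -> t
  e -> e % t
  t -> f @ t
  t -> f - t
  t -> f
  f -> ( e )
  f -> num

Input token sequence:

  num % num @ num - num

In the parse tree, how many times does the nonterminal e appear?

2

[e [e [t [f num]]] % [t [f num] @ [t [f num] - [t [f num]]]]]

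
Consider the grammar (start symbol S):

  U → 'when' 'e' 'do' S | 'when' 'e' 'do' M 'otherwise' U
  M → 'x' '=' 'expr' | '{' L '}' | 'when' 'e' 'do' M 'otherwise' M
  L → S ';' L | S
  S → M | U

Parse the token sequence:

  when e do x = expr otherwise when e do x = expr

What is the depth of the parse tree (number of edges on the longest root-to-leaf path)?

[S [U when e do [M x = expr] otherwise [U when e do [S [M x = expr]]]]]

5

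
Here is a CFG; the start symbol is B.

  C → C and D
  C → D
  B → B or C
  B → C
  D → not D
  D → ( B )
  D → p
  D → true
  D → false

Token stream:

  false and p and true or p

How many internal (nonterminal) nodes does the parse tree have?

10

[B [B [C [C [C [D false]] and [D p]] and [D true]]] or [C [D p]]]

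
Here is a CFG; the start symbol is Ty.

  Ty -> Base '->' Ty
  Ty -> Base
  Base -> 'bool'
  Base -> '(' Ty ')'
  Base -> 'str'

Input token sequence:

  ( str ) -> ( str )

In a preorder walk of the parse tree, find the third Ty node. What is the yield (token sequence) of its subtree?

[Ty [Base ( [Ty [Base str]] )] -> [Ty [Base ( [Ty [Base str]] )]]]

( str )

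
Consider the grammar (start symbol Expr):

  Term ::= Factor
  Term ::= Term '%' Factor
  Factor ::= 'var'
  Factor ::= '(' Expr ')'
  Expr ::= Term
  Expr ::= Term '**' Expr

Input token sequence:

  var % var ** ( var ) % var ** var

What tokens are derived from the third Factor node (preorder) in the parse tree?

[Expr [Term [Term [Factor var]] % [Factor var]] ** [Expr [Term [Term [Factor ( [Expr [Term [Factor var]]] )]] % [Factor var]] ** [Expr [Term [Factor var]]]]]

( var )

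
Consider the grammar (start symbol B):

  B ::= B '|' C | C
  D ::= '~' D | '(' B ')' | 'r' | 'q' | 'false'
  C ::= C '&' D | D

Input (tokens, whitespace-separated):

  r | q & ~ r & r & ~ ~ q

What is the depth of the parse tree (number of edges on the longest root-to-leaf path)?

6

[B [B [C [D r]]] | [C [C [C [C [D q]] & [D ~ [D r]]] & [D r]] & [D ~ [D ~ [D q]]]]]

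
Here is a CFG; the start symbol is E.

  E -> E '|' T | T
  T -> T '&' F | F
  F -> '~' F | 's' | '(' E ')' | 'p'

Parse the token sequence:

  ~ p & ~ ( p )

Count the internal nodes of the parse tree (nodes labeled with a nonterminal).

[E [T [T [F ~ [F p]]] & [F ~ [F ( [E [T [F p]]] )]]]]

10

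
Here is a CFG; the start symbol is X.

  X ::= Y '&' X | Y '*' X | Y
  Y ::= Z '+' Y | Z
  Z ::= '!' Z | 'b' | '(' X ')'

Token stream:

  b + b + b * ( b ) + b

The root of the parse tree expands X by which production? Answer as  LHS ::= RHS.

X ::= Y '*' X

[X [Y [Z b] + [Y [Z b] + [Y [Z b]]]] * [X [Y [Z ( [X [Y [Z b]]] )] + [Y [Z b]]]]]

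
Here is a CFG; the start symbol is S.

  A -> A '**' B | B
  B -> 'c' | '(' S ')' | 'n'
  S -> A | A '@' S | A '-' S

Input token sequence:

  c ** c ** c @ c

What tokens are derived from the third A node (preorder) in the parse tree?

c

[S [A [A [A [B c]] ** [B c]] ** [B c]] @ [S [A [B c]]]]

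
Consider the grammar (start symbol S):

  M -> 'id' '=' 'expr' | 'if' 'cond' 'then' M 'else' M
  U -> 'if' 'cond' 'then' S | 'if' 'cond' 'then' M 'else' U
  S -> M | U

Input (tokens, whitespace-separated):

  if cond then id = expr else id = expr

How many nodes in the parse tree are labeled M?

3

[S [M if cond then [M id = expr] else [M id = expr]]]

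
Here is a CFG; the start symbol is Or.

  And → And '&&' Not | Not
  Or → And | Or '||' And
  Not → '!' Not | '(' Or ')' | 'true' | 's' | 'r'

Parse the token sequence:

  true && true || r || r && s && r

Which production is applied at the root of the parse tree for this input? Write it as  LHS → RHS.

Or → Or '||' And

[Or [Or [Or [And [And [Not true]] && [Not true]]] || [And [Not r]]] || [And [And [And [Not r]] && [Not s]] && [Not r]]]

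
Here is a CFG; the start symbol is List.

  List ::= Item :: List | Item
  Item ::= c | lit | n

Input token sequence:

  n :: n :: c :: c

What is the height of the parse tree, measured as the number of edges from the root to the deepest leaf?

[List [Item n] :: [List [Item n] :: [List [Item c] :: [List [Item c]]]]]

5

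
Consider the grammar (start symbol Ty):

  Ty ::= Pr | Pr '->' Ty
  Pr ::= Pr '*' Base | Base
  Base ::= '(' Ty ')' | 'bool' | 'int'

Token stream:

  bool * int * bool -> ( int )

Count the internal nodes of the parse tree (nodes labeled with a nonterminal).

13

[Ty [Pr [Pr [Pr [Base bool]] * [Base int]] * [Base bool]] -> [Ty [Pr [Base ( [Ty [Pr [Base int]]] )]]]]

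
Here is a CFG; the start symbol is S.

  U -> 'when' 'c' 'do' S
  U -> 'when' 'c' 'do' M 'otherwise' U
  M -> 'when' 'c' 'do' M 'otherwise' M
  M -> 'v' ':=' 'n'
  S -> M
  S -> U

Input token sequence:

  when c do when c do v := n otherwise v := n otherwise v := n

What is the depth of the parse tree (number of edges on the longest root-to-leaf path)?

[S [M when c do [M when c do [M v := n] otherwise [M v := n]] otherwise [M v := n]]]

4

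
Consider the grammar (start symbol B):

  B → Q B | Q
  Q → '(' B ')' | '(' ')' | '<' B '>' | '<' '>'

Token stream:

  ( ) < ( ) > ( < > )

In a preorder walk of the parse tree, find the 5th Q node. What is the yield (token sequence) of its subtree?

[B [Q ( )] [B [Q < [B [Q ( )]] >] [B [Q ( [B [Q < >]] )]]]]

< >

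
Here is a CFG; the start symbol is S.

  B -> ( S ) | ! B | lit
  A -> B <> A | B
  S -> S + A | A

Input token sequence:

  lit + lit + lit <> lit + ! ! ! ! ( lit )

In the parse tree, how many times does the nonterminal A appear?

6

[S [S [S [S [A [B lit]]] + [A [B lit]]] + [A [B lit] <> [A [B lit]]]] + [A [B ! [B ! [B ! [B ! [B ( [S [A [B lit]]] )]]]]]]]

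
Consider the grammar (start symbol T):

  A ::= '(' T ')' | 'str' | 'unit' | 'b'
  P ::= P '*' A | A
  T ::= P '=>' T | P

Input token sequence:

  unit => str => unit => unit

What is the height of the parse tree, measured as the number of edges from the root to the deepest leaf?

6

[T [P [A unit]] => [T [P [A str]] => [T [P [A unit]] => [T [P [A unit]]]]]]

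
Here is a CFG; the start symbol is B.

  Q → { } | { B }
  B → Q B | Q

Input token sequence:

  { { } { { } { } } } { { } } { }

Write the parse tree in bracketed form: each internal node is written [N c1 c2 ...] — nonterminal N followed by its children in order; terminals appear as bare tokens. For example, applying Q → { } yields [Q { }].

[B [Q { [B [Q { }] [B [Q { [B [Q { }] [B [Q { }]]] }]]] }] [B [Q { [B [Q { }]] }] [B [Q { }]]]]

B
Q B
{ B } B
{ Q B } B
{ { } B } B
{ { } Q } B
{ { } { B } } B
{ { } { Q B } } B
{ { } { { } B } } B
{ { } { { } Q } } B
{ { } { { } { } } } B
{ { } { { } { } } } Q B
{ { } { { } { } } } { B } B
{ { } { { } { } } } { Q } B
{ { } { { } { } } } { { } } B
{ { } { { } { } } } { { } } Q
{ { } { { } { } } } { { } } { }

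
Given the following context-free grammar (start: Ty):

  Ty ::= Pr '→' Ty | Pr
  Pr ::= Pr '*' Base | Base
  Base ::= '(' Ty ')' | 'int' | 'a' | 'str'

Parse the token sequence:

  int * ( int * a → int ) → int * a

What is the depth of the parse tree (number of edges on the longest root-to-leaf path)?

[Ty [Pr [Pr [Base int]] * [Base ( [Ty [Pr [Pr [Base int]] * [Base a]] → [Ty [Pr [Base int]]]] )]] → [Ty [Pr [Pr [Base int]] * [Base a]]]]

7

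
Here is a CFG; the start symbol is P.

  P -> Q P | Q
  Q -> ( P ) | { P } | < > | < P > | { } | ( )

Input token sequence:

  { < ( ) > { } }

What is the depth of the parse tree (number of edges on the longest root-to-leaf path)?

[P [Q { [P [Q < [P [Q ( )]] >] [P [Q { }]]] }]]

6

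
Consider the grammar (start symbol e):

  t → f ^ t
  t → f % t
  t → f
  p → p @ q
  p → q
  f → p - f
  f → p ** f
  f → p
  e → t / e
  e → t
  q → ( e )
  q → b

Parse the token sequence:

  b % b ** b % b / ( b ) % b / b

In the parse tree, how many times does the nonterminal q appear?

8

[e [t [f [p [q b]]] % [t [f [p [q b]] ** [f [p [q b]]]] % [t [f [p [q b]]]]]] / [e [t [f [p [q ( [e [t [f [p [q b]]]]] )]]] % [t [f [p [q b]]]]] / [e [t [f [p [q b]]]]]]]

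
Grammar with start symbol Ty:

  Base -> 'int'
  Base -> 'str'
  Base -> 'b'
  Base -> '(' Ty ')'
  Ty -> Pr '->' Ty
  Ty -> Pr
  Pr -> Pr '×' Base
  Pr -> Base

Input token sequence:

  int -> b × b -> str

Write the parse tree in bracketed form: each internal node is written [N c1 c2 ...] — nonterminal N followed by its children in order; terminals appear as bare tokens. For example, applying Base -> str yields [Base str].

[Ty [Pr [Base int]] -> [Ty [Pr [Pr [Base b]] × [Base b]] -> [Ty [Pr [Base str]]]]]

Ty
Pr -> Ty
Base -> Ty
int -> Ty
int -> Pr -> Ty
int -> Pr × Base -> Ty
int -> Base × Base -> Ty
int -> b × Base -> Ty
int -> b × b -> Ty
int -> b × b -> Pr
int -> b × b -> Base
int -> b × b -> str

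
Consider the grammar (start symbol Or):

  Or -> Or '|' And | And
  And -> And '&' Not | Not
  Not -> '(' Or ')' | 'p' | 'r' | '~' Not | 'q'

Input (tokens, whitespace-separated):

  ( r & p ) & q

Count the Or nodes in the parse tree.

2

[Or [And [And [Not ( [Or [And [And [Not r]] & [Not p]]] )]] & [Not q]]]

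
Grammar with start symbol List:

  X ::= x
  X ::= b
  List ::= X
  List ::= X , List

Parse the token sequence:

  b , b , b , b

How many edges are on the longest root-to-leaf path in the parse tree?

5

[List [X b] , [List [X b] , [List [X b] , [List [X b]]]]]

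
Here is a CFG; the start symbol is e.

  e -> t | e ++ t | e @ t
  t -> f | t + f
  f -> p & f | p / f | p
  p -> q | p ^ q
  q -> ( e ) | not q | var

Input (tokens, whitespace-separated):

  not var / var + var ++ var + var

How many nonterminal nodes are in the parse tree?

22

[e [e [t [t [f [p [q not [q var]]] / [f [p [q var]]]]] + [f [p [q var]]]]] ++ [t [t [f [p [q var]]]] + [f [p [q var]]]]]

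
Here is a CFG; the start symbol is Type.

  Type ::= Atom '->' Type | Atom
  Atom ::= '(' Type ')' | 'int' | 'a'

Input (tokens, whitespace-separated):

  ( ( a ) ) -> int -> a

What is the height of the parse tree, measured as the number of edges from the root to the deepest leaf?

6

[Type [Atom ( [Type [Atom ( [Type [Atom a]] )]] )] -> [Type [Atom int] -> [Type [Atom a]]]]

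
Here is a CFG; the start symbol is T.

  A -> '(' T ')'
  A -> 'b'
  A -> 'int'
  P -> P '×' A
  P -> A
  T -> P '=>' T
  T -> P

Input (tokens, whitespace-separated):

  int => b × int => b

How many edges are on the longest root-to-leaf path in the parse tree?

5

[T [P [A int]] => [T [P [P [A b]] × [A int]] => [T [P [A b]]]]]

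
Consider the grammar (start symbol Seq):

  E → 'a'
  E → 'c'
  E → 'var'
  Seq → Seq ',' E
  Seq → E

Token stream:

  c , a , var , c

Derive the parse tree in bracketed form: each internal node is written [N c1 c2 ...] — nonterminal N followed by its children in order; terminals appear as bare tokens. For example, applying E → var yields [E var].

[Seq [Seq [Seq [Seq [E c]] , [E a]] , [E var]] , [E c]]

Seq
Seq , E
Seq , E , E
Seq , E , E , E
E , E , E , E
c , E , E , E
c , a , E , E
c , a , var , E
c , a , var , c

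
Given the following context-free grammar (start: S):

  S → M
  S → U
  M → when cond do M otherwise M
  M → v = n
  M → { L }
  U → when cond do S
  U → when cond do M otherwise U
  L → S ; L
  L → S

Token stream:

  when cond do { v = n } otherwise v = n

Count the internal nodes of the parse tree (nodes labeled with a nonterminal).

7

[S [M when cond do [M { [L [S [M v = n]]] }] otherwise [M v = n]]]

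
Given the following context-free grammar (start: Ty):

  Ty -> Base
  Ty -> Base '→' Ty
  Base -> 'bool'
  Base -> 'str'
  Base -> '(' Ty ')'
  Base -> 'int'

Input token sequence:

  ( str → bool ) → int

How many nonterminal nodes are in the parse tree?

8

[Ty [Base ( [Ty [Base str] → [Ty [Base bool]]] )] → [Ty [Base int]]]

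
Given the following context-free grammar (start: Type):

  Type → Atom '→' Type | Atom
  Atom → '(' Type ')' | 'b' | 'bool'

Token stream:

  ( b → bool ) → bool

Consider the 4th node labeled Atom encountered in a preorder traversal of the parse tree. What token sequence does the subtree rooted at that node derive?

[Type [Atom ( [Type [Atom b] → [Type [Atom bool]]] )] → [Type [Atom bool]]]

bool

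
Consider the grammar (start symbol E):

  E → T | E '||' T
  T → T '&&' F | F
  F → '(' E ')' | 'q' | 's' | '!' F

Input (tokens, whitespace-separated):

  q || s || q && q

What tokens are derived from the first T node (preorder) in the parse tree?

q

[E [E [E [T [F q]]] || [T [F s]]] || [T [T [F q]] && [F q]]]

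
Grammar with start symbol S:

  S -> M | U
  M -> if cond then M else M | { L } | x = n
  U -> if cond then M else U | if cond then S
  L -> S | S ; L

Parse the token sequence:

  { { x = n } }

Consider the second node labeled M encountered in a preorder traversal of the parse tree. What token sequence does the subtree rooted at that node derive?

[S [M { [L [S [M { [L [S [M x = n]]] }]]] }]]

{ x = n }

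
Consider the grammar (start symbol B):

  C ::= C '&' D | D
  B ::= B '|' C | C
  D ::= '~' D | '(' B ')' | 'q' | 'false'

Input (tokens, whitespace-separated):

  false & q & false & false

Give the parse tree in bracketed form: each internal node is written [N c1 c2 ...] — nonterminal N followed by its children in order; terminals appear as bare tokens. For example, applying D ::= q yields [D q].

B
C
C & D
C & D & D
C & D & D & D
D & D & D & D
false & D & D & D
false & q & D & D
false & q & false & D
false & q & false & false

[B [C [C [C [C [D false]] & [D q]] & [D false]] & [D false]]]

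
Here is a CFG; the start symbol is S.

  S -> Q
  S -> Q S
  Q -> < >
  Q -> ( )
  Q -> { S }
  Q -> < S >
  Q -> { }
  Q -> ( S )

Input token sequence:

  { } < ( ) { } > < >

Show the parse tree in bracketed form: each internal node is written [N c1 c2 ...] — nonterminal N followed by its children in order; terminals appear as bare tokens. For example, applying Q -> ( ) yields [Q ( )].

S
Q S
{ } S
{ } Q S
{ } < S > S
{ } < Q S > S
{ } < ( ) S > S
{ } < ( ) Q > S
{ } < ( ) { } > S
{ } < ( ) { } > Q
{ } < ( ) { } > < >

[S [Q { }] [S [Q < [S [Q ( )] [S [Q { }]]] >] [S [Q < >]]]]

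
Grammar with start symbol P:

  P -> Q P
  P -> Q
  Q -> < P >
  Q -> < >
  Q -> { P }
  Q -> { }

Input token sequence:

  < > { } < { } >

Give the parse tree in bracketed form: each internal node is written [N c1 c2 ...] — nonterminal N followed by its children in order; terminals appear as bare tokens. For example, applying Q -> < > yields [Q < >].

[P [Q < >] [P [Q { }] [P [Q < [P [Q { }]] >]]]]

P
Q P
< > P
< > Q P
< > { } P
< > { } Q
< > { } < P >
< > { } < Q >
< > { } < { } >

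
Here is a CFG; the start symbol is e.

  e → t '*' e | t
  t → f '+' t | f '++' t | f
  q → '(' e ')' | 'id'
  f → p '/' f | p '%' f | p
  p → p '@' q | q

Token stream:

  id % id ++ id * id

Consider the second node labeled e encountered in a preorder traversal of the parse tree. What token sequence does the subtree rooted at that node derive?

id

[e [t [f [p [q id]] % [f [p [q id]]]] ++ [t [f [p [q id]]]]] * [e [t [f [p [q id]]]]]]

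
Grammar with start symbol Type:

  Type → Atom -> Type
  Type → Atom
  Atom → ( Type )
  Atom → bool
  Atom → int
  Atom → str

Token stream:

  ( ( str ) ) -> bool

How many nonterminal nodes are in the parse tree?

[Type [Atom ( [Type [Atom ( [Type [Atom str]] )]] )] -> [Type [Atom bool]]]

8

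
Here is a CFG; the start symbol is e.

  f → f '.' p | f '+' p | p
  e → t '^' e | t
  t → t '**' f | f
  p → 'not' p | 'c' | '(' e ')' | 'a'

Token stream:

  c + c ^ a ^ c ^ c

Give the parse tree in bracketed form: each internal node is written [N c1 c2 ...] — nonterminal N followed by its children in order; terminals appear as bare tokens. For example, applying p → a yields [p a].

[e [t [f [f [p c]] + [p c]]] ^ [e [t [f [p a]]] ^ [e [t [f [p c]]] ^ [e [t [f [p c]]]]]]]

e
t ^ e
f ^ e
f + p ^ e
p + p ^ e
c + p ^ e
c + c ^ e
c + c ^ t ^ e
c + c ^ f ^ e
c + c ^ p ^ e
c + c ^ a ^ e
c + c ^ a ^ t ^ e
c + c ^ a ^ f ^ e
c + c ^ a ^ p ^ e
c + c ^ a ^ c ^ e
c + c ^ a ^ c ^ t
c + c ^ a ^ c ^ f
c + c ^ a ^ c ^ p
c + c ^ a ^ c ^ c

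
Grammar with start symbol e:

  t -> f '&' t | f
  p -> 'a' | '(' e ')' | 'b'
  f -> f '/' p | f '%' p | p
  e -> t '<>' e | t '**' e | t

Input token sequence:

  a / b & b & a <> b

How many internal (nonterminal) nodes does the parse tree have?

[e [t [f [f [p a]] / [p b]] & [t [f [p b]] & [t [f [p a]]]]] <> [e [t [f [p b]]]]]

16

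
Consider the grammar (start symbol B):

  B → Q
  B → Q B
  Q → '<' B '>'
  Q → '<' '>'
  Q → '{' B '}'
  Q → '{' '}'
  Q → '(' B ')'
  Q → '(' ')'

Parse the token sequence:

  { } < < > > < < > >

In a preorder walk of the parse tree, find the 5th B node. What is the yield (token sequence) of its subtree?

< >

[B [Q { }] [B [Q < [B [Q < >]] >] [B [Q < [B [Q < >]] >]]]]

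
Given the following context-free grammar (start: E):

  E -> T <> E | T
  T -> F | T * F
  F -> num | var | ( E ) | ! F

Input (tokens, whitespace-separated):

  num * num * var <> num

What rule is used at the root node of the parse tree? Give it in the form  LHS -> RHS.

E -> T <> E

[E [T [T [T [F num]] * [F num]] * [F var]] <> [E [T [F num]]]]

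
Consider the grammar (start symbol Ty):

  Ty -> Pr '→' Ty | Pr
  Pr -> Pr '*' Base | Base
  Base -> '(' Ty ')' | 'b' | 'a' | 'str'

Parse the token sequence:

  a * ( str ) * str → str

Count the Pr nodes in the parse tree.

5

[Ty [Pr [Pr [Pr [Base a]] * [Base ( [Ty [Pr [Base str]]] )]] * [Base str]] → [Ty [Pr [Base str]]]]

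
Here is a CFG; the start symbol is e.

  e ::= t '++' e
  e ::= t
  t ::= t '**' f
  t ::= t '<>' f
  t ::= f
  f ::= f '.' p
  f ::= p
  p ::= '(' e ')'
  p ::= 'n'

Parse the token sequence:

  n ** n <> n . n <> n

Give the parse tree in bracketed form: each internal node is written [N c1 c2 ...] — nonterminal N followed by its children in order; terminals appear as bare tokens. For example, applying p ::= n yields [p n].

e
t
t <> f
t <> f <> f
t ** f <> f <> f
f ** f <> f <> f
p ** f <> f <> f
n ** f <> f <> f
n ** p <> f <> f
n ** n <> f <> f
n ** n <> f . p <> f
n ** n <> p . p <> f
n ** n <> n . p <> f
n ** n <> n . n <> f
n ** n <> n . n <> p
n ** n <> n . n <> n

[e [t [t [t [t [f [p n]]] ** [f [p n]]] <> [f [f [p n]] . [p n]]] <> [f [p n]]]]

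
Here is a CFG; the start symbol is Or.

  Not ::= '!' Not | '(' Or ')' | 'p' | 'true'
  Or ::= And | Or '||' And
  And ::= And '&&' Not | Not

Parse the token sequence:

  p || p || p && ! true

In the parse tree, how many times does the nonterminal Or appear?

3

[Or [Or [Or [And [Not p]]] || [And [Not p]]] || [And [And [Not p]] && [Not ! [Not true]]]]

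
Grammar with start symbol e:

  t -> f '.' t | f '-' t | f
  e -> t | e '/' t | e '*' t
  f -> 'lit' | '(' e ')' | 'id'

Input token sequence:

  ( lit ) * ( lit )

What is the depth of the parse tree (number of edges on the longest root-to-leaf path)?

7

[e [e [t [f ( [e [t [f lit]]] )]]] * [t [f ( [e [t [f lit]]] )]]]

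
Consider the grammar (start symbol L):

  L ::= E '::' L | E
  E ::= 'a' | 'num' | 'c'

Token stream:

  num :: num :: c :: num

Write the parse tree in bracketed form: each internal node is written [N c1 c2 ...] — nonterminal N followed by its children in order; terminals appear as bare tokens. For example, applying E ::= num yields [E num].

L
E :: L
num :: L
num :: E :: L
num :: num :: L
num :: num :: E :: L
num :: num :: c :: L
num :: num :: c :: E
num :: num :: c :: num

[L [E num] :: [L [E num] :: [L [E c] :: [L [E num]]]]]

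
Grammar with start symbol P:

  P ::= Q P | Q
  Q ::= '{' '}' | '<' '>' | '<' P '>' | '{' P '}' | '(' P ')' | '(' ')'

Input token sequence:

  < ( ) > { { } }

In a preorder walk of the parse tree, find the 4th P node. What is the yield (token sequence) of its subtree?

{ }

[P [Q < [P [Q ( )]] >] [P [Q { [P [Q { }]] }]]]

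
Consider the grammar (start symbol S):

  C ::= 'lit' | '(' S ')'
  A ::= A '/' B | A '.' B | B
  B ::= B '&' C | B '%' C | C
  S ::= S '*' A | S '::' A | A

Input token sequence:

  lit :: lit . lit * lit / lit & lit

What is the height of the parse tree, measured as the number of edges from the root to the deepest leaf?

[S [S [S [A [B [C lit]]]] :: [A [A [B [C lit]]] . [B [C lit]]]] * [A [A [B [C lit]]] / [B [B [C lit]] & [C lit]]]]

6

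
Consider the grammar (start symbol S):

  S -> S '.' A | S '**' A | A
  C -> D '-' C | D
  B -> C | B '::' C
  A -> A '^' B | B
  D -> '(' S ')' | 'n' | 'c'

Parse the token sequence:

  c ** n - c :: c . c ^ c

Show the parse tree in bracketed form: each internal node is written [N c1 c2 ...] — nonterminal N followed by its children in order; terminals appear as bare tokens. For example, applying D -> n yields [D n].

[S [S [S [A [B [C [D c]]]]] ** [A [B [B [C [D n] - [C [D c]]]] :: [C [D c]]]]] . [A [A [B [C [D c]]]] ^ [B [C [D c]]]]]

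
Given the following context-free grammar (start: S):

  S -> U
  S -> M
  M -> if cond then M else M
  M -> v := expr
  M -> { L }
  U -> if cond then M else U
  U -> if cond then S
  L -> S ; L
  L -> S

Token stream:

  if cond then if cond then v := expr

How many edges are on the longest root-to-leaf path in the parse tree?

[S [U if cond then [S [U if cond then [S [M v := expr]]]]]]

6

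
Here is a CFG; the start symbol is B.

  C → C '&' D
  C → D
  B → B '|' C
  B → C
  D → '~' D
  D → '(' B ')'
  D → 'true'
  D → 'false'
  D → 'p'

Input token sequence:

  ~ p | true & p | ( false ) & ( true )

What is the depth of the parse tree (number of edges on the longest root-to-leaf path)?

7

[B [B [B [C [D ~ [D p]]]] | [C [C [D true]] & [D p]]] | [C [C [D ( [B [C [D false]]] )]] & [D ( [B [C [D true]]] )]]]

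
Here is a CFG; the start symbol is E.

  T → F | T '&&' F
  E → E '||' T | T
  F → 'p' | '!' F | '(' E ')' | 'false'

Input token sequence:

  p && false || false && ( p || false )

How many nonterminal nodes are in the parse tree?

16

[E [E [T [T [F p]] && [F false]]] || [T [T [F false]] && [F ( [E [E [T [F p]]] || [T [F false]]] )]]]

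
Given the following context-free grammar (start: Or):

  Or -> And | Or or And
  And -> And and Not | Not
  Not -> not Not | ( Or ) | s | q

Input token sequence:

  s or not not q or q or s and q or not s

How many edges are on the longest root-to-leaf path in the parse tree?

[Or [Or [Or [Or [Or [And [Not s]]] or [And [Not not [Not not [Not q]]]]] or [And [Not q]]] or [And [And [Not s]] and [Not q]]] or [And [Not not [Not s]]]]

8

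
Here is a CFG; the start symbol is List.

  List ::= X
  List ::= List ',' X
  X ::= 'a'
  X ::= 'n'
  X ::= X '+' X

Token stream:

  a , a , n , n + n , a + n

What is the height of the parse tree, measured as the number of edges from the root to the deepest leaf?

[List [List [List [List [List [X a]] , [X a]] , [X n]] , [X [X n] + [X n]]] , [X [X a] + [X n]]]

6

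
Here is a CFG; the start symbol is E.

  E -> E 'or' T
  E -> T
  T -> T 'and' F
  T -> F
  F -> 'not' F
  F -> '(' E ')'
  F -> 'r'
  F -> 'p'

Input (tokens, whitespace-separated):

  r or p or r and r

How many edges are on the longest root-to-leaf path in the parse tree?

5

[E [E [E [T [F r]]] or [T [F p]]] or [T [T [F r]] and [F r]]]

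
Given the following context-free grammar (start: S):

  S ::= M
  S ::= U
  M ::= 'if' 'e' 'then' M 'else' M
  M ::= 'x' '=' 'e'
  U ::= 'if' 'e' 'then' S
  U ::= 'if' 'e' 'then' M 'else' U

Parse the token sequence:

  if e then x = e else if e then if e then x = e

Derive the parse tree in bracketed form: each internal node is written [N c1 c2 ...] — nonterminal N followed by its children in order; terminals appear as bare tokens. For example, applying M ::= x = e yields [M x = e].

S
U
if e then M else U
if e then x = e else U
if e then x = e else if e then S
if e then x = e else if e then U
if e then x = e else if e then if e then S
if e then x = e else if e then if e then M
if e then x = e else if e then if e then x = e

[S [U if e then [M x = e] else [U if e then [S [U if e then [S [M x = e]]]]]]]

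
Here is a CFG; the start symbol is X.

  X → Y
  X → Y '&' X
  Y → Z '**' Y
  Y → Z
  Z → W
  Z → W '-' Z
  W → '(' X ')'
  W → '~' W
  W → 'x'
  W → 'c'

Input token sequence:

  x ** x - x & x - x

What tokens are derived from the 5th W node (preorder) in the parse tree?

[X [Y [Z [W x]] ** [Y [Z [W x] - [Z [W x]]]]] & [X [Y [Z [W x] - [Z [W x]]]]]]

x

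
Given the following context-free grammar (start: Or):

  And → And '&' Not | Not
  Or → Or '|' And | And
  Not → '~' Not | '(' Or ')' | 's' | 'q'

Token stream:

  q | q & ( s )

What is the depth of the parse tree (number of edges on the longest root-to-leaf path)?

6

[Or [Or [And [Not q]]] | [And [And [Not q]] & [Not ( [Or [And [Not s]]] )]]]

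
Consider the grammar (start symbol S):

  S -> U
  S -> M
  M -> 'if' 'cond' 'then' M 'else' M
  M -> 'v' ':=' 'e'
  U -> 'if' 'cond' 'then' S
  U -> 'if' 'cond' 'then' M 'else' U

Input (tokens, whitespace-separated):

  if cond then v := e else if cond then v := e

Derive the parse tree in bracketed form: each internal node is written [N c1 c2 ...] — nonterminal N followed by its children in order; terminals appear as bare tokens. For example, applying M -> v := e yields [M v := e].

[S [U if cond then [M v := e] else [U if cond then [S [M v := e]]]]]

S
U
if cond then M else U
if cond then v := e else U
if cond then v := e else if cond then S
if cond then v := e else if cond then M
if cond then v := e else if cond then v := e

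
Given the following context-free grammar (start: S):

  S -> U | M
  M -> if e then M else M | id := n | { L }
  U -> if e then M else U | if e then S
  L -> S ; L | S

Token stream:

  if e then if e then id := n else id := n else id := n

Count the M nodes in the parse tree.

5

[S [M if e then [M if e then [M id := n] else [M id := n]] else [M id := n]]]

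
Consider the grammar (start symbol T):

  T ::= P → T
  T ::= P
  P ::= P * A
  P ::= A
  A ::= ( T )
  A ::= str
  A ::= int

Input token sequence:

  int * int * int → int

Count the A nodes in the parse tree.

[T [P [P [P [A int]] * [A int]] * [A int]] → [T [P [A int]]]]

4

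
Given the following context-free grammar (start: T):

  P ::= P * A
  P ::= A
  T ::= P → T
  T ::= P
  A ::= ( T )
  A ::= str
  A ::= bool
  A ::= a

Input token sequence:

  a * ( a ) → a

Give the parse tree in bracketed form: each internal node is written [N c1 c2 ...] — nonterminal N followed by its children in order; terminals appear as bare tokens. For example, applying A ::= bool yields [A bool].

[T [P [P [A a]] * [A ( [T [P [A a]]] )]] → [T [P [A a]]]]

T
P → T
P * A → T
A * A → T
a * A → T
a * ( T ) → T
a * ( P ) → T
a * ( A ) → T
a * ( a ) → T
a * ( a ) → P
a * ( a ) → A
a * ( a ) → a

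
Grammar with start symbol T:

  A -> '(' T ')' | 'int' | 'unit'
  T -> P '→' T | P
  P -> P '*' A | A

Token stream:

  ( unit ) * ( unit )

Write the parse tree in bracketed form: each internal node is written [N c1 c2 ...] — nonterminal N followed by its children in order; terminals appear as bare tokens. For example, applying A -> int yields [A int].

[T [P [P [A ( [T [P [A unit]]] )]] * [A ( [T [P [A unit]]] )]]]

T
P
P * A
A * A
( T ) * A
( P ) * A
( A ) * A
( unit ) * A
( unit ) * ( T )
( unit ) * ( P )
( unit ) * ( A )
( unit ) * ( unit )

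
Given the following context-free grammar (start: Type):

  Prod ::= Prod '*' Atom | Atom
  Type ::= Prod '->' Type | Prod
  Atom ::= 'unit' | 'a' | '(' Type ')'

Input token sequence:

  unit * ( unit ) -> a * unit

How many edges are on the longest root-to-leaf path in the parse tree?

[Type [Prod [Prod [Atom unit]] * [Atom ( [Type [Prod [Atom unit]]] )]] -> [Type [Prod [Prod [Atom a]] * [Atom unit]]]]

6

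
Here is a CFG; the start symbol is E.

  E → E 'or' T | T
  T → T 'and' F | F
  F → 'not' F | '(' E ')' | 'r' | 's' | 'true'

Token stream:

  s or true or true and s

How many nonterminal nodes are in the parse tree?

11

[E [E [E [T [F s]]] or [T [F true]]] or [T [T [F true]] and [F s]]]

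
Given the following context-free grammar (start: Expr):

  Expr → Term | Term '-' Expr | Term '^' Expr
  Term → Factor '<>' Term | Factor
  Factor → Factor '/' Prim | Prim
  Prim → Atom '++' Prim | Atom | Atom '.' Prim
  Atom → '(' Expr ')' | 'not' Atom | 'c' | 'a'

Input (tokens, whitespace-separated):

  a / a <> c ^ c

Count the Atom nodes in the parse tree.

[Expr [Term [Factor [Factor [Prim [Atom a]]] / [Prim [Atom a]]] <> [Term [Factor [Prim [Atom c]]]]] ^ [Expr [Term [Factor [Prim [Atom c]]]]]]

4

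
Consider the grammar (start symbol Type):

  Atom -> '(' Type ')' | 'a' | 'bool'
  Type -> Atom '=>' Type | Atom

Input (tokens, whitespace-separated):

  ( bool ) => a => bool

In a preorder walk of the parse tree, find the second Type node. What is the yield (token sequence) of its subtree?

bool

[Type [Atom ( [Type [Atom bool]] )] => [Type [Atom a] => [Type [Atom bool]]]]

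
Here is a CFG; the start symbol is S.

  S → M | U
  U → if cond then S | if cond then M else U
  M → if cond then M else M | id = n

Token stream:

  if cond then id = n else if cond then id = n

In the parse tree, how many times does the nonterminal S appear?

2

[S [U if cond then [M id = n] else [U if cond then [S [M id = n]]]]]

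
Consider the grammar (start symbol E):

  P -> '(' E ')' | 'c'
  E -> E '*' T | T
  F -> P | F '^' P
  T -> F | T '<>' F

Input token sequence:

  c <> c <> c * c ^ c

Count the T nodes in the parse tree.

[E [E [T [T [T [F [P c]]] <> [F [P c]]] <> [F [P c]]]] * [T [F [F [P c]] ^ [P c]]]]

4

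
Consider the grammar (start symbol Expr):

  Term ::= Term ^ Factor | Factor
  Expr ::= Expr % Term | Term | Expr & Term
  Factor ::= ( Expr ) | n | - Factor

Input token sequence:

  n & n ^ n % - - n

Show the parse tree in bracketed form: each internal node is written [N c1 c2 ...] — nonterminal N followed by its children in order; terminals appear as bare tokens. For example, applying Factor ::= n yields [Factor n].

Expr
Expr % Term
Expr & Term % Term
Term & Term % Term
Factor & Term % Term
n & Term % Term
n & Term ^ Factor % Term
n & Factor ^ Factor % Term
n & n ^ Factor % Term
n & n ^ n % Term
n & n ^ n % Factor
n & n ^ n % - Factor
n & n ^ n % - - Factor
n & n ^ n % - - n

[Expr [Expr [Expr [Term [Factor n]]] & [Term [Term [Factor n]] ^ [Factor n]]] % [Term [Factor - [Factor - [Factor n]]]]]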